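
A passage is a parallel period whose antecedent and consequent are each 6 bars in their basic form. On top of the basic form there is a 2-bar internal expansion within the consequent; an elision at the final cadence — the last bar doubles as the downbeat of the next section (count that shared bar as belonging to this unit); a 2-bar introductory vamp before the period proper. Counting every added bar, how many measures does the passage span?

16 measures

Basic parallel period: 6 + 6 = 12 bars.
12 (basic form) + 2 (internal expansion) + 2 (introduction) = 16.
The elision shares a bar with the next section but does not change this unit's count.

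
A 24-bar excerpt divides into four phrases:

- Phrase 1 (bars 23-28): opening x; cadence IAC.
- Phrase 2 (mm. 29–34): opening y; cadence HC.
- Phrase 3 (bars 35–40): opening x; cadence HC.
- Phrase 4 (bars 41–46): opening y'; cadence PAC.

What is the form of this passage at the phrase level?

Four phrases in two halves: the first half (mm. 23–34) ends with a half cadence, the second (mm. 35–46) with a perfect authentic cadence — a large antecedent–consequent pair, i.e. a double period.
Phrase 3 begins with the same material as phrase 1, making it parallel.

parallel double period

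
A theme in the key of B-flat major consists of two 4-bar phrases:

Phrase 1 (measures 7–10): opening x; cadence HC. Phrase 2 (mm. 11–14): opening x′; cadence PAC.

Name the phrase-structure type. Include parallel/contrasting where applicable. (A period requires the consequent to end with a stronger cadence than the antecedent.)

Phrase 1 ends with a half cadence (weaker) and phrase 2 with a perfect authentic cadence (stronger): antecedent + consequent = a period.
The two phrases open with the same material (x / x′), so the period is parallel.

parallel period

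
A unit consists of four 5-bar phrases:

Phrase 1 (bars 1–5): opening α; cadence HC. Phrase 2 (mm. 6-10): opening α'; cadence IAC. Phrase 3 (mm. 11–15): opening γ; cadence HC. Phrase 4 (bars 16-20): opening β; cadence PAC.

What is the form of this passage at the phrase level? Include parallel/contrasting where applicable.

Four phrases in two halves: the first half (bars 1–10) ends with an imperfect authentic cadence, the second (mm. 11–20) with a perfect authentic cadence — a large antecedent–consequent pair, i.e. a double period.
Phrase 3 begins with different material from phrase 1, making it contrasting.

contrasting double period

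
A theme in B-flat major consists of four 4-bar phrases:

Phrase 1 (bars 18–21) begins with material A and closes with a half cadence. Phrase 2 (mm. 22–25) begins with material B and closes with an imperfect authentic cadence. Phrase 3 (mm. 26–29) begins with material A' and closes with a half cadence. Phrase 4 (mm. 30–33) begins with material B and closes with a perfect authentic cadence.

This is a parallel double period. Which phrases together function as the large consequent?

In a double period the first pair of phrases (ending imperfect authentic cadence) is the large antecedent and the second pair (ending perfect authentic cadence) is the large consequent; the consequent is phrases 3 and 4.

phrases 3 and 4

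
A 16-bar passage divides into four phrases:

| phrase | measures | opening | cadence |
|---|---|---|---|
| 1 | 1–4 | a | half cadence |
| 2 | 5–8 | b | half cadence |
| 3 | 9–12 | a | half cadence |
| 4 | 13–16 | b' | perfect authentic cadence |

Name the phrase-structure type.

parallel double period

Four phrases in two halves: the first half (bars 1–8) ends with a half cadence, the second (mm. 9-16) with a perfect authentic cadence — a large antecedent–consequent pair, i.e. a double period.
Phrase 3 begins with the same material as phrase 1, making it parallel.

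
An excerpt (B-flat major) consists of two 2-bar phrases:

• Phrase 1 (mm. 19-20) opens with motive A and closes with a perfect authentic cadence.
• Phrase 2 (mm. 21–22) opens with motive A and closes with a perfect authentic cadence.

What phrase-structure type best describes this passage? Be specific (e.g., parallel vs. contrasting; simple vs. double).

repeated phrase

Both phrases have the same opening (A) and the same cadence (perfect authentic cadence): the second is a restatement, not a consequent, so this is a repeated phrase rather than a period.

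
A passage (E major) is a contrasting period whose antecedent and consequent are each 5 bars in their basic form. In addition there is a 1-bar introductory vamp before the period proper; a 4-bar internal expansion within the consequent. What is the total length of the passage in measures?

Basic contrasting period: 5 + 5 = 10 bars.
10 (basic form) + 1 (introduction) + 4 (internal expansion) = 15.

15 measures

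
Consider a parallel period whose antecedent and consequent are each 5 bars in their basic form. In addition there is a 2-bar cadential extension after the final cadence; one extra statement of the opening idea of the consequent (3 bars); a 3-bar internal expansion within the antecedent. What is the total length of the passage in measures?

18 measures

Basic parallel period: 5 + 5 = 10 bars.
10 (basic form) + 2 (cadential extension) + 3 (extra statement) + 3 (internal expansion) = 18.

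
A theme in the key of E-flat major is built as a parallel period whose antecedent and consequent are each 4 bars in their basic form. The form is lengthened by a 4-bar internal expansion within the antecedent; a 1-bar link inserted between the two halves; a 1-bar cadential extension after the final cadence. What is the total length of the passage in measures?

14 measures

Basic parallel period: 4 + 4 = 8 bars.
8 (basic form) + 4 (internal expansion) + 1 (link) + 1 (cadential extension) = 14.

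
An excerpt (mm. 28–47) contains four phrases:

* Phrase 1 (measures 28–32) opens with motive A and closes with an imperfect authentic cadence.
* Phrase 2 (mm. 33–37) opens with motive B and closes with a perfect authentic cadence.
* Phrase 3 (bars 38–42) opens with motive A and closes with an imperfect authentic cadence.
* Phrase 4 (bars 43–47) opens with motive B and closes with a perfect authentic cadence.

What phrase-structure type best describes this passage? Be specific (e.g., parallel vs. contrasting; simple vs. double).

The cadence pattern IAC–PAC–IAC–PAC is weak–strong twice, and phrases 3–4 restate phrases 1–2: a period heard twice, not a double period (which would end weakly at phrase 2).

repeated period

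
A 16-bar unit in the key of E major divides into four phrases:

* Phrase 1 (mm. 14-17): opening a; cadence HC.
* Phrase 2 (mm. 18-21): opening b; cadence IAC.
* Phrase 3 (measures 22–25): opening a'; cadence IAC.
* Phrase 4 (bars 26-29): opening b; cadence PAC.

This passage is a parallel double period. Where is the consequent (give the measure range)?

measures 22–29

In a double period the four phrases pair into a large antecedent (phrases 1–2, ending imperfect authentic cadence) and a large consequent (phrases 3–4, ending perfect authentic cadence). The consequent spans bars 22–29.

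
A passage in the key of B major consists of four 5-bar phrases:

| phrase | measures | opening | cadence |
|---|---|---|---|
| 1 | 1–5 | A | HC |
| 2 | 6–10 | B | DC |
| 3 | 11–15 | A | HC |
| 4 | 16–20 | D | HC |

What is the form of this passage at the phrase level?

Phrase 4 ends with a half cadence, no stronger than phrase 2's deceptive cadence, so the four phrases do not form a double period; nor do phrases 3–4 duplicate 1–2, so it is not a repeated period. With no phrase reaching a conclusive cadence, the passage is a phrase group.

phrase group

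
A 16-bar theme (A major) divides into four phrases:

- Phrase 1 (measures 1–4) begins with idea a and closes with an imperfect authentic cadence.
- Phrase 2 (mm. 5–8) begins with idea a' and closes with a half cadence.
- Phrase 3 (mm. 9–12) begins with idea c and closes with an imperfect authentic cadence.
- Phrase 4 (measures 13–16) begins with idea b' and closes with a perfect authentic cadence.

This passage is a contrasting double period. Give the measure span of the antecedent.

measures 1–8

In a double period the four phrases pair into a large antecedent (phrases 1–2, ending half cadence) and a large consequent (phrases 3–4, ending perfect authentic cadence). The antecedent spans mm. 1–8.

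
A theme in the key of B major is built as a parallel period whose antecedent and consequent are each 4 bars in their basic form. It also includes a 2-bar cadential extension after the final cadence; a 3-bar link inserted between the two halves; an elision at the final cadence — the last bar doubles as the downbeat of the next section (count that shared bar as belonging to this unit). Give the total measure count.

13 measures

Basic parallel period: 4 + 4 = 8 bars.
8 (basic form) + 2 (cadential extension) + 3 (link) = 13.
The elision shares a bar with the next section but does not change this unit's count.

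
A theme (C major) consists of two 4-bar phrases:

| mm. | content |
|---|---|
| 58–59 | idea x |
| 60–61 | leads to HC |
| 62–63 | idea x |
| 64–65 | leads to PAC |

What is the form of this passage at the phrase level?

Phrase 1 ends with a half cadence (weaker) and phrase 2 with a perfect authentic cadence (stronger): antecedent + consequent = a period.
The two phrases open with the same material (x / x), so the period is parallel.

parallel period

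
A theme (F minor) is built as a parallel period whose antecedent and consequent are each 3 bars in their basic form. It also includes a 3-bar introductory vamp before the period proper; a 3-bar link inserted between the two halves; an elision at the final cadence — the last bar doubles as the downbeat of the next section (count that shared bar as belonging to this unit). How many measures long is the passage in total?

Basic parallel period: 3 + 3 = 6 bars.
6 (basic form) + 3 (introduction) + 3 (link) = 12.
The elision shares a bar with the next section but does not change this unit's count.

12 measures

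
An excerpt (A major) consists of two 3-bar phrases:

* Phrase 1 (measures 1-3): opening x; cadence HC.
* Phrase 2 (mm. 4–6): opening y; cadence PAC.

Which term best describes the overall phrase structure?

contrasting period

Phrase 1 ends with a half cadence (weaker) and phrase 2 with a perfect authentic cadence (stronger): antecedent + consequent = a period.
The two phrases open with different material (x / y), so the period is contrasting.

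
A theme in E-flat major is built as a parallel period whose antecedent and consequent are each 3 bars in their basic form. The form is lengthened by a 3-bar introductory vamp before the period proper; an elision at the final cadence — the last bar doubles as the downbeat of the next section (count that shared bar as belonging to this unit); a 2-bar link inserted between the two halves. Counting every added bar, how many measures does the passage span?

Basic parallel period: 3 + 3 = 6 bars.
6 (basic form) + 3 (introduction) + 2 (link) = 11.
The elision shares a bar with the next section but does not change this unit's count.

11 measures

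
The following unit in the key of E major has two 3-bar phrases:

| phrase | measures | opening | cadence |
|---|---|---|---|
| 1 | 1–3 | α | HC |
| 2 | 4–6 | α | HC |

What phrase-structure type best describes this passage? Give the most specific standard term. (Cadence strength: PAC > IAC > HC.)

Both phrases have the same opening (α) and the same cadence (half cadence): the second is a restatement, not a consequent, so this is a repeated phrase rather than a period.

repeated phrase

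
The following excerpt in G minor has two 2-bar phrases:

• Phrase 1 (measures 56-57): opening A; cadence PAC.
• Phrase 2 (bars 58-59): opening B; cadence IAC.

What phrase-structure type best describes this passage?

The second phrase closes with an imperfect authentic cadence, which is not stronger than the first phrase's perfect authentic cadence; without a weak→strong cadential pair there is no antecedent–consequent relationship, so this is a phrase group rather than a period.

phrase group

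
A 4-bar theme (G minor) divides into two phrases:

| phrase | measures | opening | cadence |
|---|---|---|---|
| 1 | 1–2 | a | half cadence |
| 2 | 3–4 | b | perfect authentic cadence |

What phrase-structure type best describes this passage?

contrasting period

Phrase 1 ends with a half cadence (weaker) and phrase 2 with a perfect authentic cadence (stronger): antecedent + consequent = a period.
The two phrases open with different material (a / b), so the period is contrasting.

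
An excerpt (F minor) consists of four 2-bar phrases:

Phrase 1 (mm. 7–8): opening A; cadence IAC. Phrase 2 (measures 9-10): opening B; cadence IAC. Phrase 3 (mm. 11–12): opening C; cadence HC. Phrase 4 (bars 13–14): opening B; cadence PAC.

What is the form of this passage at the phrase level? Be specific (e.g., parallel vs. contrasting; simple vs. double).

contrasting double period

Four phrases in two halves: the first half (mm. 7-10) ends with an imperfect authentic cadence, the second (bars 11-14) with a perfect authentic cadence — a large antecedent–consequent pair, i.e. a double period.
Phrase 3 begins with different material from phrase 1, making it contrasting.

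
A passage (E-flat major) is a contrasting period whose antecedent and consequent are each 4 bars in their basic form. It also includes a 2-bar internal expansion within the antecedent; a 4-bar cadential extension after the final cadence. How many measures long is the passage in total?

Basic contrasting period: 4 + 4 = 8 bars.
8 (basic form) + 2 (internal expansion) + 4 (cadential extension) = 14.

14 measures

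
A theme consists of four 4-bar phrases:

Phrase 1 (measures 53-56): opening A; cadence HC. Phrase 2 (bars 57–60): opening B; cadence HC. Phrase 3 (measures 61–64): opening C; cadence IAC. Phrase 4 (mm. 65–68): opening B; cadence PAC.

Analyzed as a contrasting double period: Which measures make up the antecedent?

In a double period the four phrases pair into a large antecedent (phrases 1–2, ending half cadence) and a large consequent (phrases 3–4, ending perfect authentic cadence). The antecedent spans measures 53–60.

measures 53–60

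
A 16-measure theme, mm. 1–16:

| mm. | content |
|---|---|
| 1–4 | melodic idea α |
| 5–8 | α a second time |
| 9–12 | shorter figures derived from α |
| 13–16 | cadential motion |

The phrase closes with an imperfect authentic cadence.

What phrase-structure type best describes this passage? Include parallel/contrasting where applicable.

sentence

Basic idea (measures 1-4) + its repetition (bars 5–8) form the presentation; fragmentation and cadence (measures 9–16) form the continuation — the 16-bar whole is a sentence.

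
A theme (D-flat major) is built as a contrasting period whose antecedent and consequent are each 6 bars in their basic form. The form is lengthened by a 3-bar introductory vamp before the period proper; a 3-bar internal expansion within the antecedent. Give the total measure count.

18 measures

Basic contrasting period: 6 + 6 = 12 bars.
12 (basic form) + 3 (introduction) + 3 (internal expansion) = 18.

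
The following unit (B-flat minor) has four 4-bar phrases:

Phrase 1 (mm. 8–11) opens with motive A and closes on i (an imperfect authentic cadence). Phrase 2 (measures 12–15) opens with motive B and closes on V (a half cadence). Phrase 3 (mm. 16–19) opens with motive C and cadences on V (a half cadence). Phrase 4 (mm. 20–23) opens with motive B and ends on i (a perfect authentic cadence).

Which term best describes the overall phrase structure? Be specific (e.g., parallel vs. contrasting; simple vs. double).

contrasting double period

Four phrases in two halves: the first half (measures 8–15) ends with a half cadence, the second (mm. 16–23) with a perfect authentic cadence — a large antecedent–consequent pair, i.e. a double period.
Phrase 3 begins with different material from phrase 1, making it contrasting.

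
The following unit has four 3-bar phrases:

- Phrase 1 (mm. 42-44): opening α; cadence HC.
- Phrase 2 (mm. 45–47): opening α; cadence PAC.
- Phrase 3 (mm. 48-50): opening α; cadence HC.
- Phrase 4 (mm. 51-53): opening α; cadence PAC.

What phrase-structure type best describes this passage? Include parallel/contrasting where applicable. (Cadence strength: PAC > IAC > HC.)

The cadence pattern HC–PAC–HC–PAC is weak–strong twice, and phrases 3–4 restate phrases 1–2: a period heard twice, not a double period (which would end weakly at phrase 2).

repeated period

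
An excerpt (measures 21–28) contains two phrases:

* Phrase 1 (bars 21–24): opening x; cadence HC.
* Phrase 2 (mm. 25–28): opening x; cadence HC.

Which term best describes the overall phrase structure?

repeated phrase

Both phrases have the same opening (x) and the same cadence (half cadence): the second is a restatement, not a consequent, so this is a repeated phrase rather than a period.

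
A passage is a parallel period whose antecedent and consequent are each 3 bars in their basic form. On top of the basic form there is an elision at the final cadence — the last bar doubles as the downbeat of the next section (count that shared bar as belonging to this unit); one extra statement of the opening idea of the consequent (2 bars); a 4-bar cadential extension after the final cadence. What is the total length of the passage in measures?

12 measures

Basic parallel period: 3 + 3 = 6 bars.
6 (basic form) + 2 (extra statement) + 4 (cadential extension) = 12.
The elision shares a bar with the next section but does not change this unit's count.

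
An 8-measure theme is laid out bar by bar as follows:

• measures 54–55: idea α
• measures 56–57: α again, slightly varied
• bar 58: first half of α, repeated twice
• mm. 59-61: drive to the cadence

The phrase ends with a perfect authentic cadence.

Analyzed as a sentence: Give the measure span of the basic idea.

The presentation of a sentence is the basic idea (mm. 54–55) plus its repetition (mm. 56–57); the basic idea is therefore bars 54–55.

measures 54–55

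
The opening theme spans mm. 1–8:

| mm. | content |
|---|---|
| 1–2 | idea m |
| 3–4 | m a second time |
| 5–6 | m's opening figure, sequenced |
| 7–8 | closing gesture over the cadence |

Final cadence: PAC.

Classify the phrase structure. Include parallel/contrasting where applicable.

Basic idea (mm. 1–2) + its repetition (mm. 3–4) form the presentation; fragmentation and cadence (bars 5–8) form the continuation — the 8-bar whole is a sentence.

sentence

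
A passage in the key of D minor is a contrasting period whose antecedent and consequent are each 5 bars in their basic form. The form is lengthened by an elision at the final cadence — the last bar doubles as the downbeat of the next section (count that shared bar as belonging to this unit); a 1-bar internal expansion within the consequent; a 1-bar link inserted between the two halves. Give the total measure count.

12 measures

Basic contrasting period: 5 + 5 = 10 bars.
10 (basic form) + 1 (internal expansion) + 1 (link) = 12.
The elision shares a bar with the next section but does not change this unit's count.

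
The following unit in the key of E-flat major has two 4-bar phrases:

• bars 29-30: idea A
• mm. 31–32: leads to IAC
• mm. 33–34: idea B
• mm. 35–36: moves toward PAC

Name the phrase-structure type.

Phrase 1 ends with an imperfect authentic cadence (weaker) and phrase 2 with a perfect authentic cadence (stronger): antecedent + consequent = a period.
The two phrases open with different material (A / B), so the period is contrasting.

contrasting period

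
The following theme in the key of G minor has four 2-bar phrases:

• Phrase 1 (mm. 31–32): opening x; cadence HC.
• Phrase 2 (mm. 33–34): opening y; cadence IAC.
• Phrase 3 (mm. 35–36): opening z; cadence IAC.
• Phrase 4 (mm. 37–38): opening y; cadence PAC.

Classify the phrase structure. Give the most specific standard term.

contrasting double period

Four phrases in two halves: the first half (bars 31–34) ends with an imperfect authentic cadence, the second (mm. 35–38) with a perfect authentic cadence — a large antecedent–consequent pair, i.e. a double period.
Phrase 3 begins with different material from phrase 1, making it contrasting.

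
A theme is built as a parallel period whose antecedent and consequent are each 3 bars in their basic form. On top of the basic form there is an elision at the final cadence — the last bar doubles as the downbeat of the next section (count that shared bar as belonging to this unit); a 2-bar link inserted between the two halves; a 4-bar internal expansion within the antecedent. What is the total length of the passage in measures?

Basic parallel period: 3 + 3 = 6 bars.
6 (basic form) + 2 (link) + 4 (internal expansion) = 12.
The elision shares a bar with the next section but does not change this unit's count.

12 measures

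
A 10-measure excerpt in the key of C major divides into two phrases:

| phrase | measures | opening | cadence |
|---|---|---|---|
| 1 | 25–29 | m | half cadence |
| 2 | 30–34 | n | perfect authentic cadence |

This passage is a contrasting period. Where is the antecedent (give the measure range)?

measures 25–29

The antecedent is the phrase ending with the weaker cadence (half cadence, phrase 1) and the consequent the one ending more conclusively (perfect authentic cadence, phrase 2); the antecedent is mm. 25–29.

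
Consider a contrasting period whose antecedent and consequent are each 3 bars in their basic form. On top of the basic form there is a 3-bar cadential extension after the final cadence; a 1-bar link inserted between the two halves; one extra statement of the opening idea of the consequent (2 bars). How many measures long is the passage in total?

12 measures

Basic contrasting period: 3 + 3 = 6 bars.
6 (basic form) + 3 (cadential extension) + 1 (link) + 2 (extra statement) = 12.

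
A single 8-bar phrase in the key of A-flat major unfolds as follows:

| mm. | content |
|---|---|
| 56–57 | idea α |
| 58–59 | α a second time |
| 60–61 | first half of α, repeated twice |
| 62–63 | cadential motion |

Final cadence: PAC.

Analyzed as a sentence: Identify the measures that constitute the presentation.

measures 56–59

The presentation of a sentence is the basic idea (mm. 56-57) plus its repetition (mm. 58–59); the presentation is therefore mm. 56–59.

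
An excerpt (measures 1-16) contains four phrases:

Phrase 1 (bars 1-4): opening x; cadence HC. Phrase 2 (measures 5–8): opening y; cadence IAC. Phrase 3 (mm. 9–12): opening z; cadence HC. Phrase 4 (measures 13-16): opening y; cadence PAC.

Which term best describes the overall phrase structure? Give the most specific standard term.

contrasting double period

Four phrases in two halves: the first half (mm. 1-8) ends with an imperfect authentic cadence, the second (bars 9–16) with a perfect authentic cadence — a large antecedent–consequent pair, i.e. a double period.
Phrase 3 begins with different material from phrase 1, making it contrasting.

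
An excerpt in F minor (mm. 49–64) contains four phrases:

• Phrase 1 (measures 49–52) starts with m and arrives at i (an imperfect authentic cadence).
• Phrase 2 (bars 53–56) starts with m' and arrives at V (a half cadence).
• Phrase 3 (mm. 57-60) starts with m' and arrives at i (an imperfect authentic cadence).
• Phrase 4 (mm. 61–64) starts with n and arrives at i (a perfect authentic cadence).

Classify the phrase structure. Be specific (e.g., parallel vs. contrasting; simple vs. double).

parallel double period

Four phrases in two halves: the first half (mm. 49–56) ends with a half cadence, the second (measures 57–64) with a perfect authentic cadence — a large antecedent–consequent pair, i.e. a double period.
Phrase 3 begins with the same material as phrase 1, making it parallel.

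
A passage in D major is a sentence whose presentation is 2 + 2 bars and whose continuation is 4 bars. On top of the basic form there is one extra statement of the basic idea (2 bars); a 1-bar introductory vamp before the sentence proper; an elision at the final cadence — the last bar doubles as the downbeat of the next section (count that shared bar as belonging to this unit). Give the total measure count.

11 measures

Basic sentence: 2 + 2 + 4 = 8 bars.
8 (basic form) + 2 (extra statement) + 1 (introduction) = 11.
The elision shares a bar with the next section but does not change this unit's count.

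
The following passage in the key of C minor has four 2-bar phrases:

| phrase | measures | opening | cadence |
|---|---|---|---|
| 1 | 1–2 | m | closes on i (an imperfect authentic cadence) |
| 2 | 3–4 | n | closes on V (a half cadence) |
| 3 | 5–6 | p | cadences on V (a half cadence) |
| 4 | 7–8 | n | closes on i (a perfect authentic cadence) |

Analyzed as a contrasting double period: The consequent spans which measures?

measures 5–8

In a double period the four phrases pair into a large antecedent (phrases 1–2, ending half cadence) and a large consequent (phrases 3–4, ending perfect authentic cadence). The consequent spans measures 5-8.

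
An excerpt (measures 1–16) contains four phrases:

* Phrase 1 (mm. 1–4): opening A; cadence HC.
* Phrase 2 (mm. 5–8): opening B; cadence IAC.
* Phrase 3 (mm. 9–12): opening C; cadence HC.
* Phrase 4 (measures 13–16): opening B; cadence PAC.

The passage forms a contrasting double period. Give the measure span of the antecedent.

In a double period the first pair of phrases (ending imperfect authentic cadence) is the large antecedent and the second pair (ending perfect authentic cadence) is the large consequent; the antecedent is measures 1–8.

measures 1–8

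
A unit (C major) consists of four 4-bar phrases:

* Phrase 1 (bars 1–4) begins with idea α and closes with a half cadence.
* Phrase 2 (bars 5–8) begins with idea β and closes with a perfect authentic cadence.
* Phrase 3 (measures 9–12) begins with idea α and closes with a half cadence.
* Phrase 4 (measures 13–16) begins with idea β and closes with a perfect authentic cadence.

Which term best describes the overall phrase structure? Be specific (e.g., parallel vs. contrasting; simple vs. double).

repeated period

The cadence pattern HC–PAC–HC–PAC is weak–strong twice, and phrases 3–4 restate phrases 1–2: a period heard twice, not a double period (which would end weakly at phrase 2).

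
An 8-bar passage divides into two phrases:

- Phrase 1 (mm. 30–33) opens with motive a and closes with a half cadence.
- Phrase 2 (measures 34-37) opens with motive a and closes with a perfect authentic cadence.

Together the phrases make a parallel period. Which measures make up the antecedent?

The phrase ending with the weaker cadence (half cadence) is the antecedent; the one ending more conclusively (perfect authentic cadence) is the consequent. The antecedent is measures 30–33.

measures 30–33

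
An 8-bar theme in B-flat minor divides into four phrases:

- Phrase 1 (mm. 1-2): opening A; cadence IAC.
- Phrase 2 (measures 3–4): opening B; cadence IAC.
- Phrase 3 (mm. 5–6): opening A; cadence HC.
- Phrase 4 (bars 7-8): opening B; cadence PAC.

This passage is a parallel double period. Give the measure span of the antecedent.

In a double period the four phrases pair into a large antecedent (phrases 1–2, ending imperfect authentic cadence) and a large consequent (phrases 3–4, ending perfect authentic cadence). The antecedent spans mm. 1–4.

measures 1–4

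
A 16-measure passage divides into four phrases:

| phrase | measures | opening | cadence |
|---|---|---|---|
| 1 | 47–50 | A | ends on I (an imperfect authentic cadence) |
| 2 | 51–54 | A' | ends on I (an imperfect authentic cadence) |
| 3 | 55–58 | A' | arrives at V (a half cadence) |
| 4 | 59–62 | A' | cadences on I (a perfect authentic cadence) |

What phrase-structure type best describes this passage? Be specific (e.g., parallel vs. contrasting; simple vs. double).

parallel double period

Four phrases in two halves: the first half (measures 47–54) ends with an imperfect authentic cadence, the second (mm. 55–62) with a perfect authentic cadence — a large antecedent–consequent pair, i.e. a double period.
Phrase 3 begins with the same material as phrase 1, making it parallel.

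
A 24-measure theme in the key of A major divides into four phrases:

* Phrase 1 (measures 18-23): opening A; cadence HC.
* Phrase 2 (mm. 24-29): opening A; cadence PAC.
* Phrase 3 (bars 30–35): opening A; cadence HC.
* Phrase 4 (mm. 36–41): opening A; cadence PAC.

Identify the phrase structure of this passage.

The cadence pattern HC–PAC–HC–PAC is weak–strong twice, and phrases 3–4 restate phrases 1–2: a period heard twice, not a double period (which would end weakly at phrase 2).

repeated period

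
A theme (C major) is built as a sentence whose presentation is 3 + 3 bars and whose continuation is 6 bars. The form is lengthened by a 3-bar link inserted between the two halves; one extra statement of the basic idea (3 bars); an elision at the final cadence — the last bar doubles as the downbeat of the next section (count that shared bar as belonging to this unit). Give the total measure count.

18 measures

Basic sentence: 3 + 3 + 6 = 12 bars.
12 (basic form) + 3 (link) + 3 (extra statement) = 18.
The elision shares a bar with the next section but does not change this unit's count.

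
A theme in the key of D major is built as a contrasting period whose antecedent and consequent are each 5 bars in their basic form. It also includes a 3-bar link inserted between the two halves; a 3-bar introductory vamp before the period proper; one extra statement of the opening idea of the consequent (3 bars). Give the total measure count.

19 measures

Basic contrasting period: 5 + 5 = 10 bars.
10 (basic form) + 3 (link) + 3 (introduction) + 3 (extra statement) = 19.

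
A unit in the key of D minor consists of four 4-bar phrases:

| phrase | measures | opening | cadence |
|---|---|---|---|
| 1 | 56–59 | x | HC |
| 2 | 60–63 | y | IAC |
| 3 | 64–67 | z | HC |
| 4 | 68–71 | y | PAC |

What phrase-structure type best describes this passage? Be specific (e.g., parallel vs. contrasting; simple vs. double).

contrasting double period

Four phrases in two halves: the first half (measures 56–63) ends with an imperfect authentic cadence, the second (mm. 64–71) with a perfect authentic cadence — a large antecedent–consequent pair, i.e. a double period.
Phrase 3 begins with different material from phrase 1, making it contrasting.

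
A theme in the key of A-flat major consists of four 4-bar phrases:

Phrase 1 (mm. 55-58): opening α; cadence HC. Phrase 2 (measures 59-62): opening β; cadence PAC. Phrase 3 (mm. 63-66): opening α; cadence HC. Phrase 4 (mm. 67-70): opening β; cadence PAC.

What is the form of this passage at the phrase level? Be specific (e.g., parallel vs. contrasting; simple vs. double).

repeated period

The cadence pattern HC–PAC–HC–PAC is weak–strong twice, and phrases 3–4 restate phrases 1–2: a period heard twice, not a double period (which would end weakly at phrase 2).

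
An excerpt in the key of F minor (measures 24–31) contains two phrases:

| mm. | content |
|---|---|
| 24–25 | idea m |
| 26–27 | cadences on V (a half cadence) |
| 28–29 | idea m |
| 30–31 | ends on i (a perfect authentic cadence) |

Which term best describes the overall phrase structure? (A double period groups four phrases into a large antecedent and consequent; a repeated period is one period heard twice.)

Phrase 1 ends with a half cadence (weaker) and phrase 2 with a perfect authentic cadence (stronger): antecedent + consequent = a period.
The two phrases open with the same material (m / m), so the period is parallel.

parallel period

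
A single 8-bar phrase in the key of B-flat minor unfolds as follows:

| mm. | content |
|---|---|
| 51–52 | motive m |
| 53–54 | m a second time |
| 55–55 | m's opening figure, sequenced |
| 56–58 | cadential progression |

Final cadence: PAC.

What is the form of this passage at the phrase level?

sentence

Basic idea (measures 51-52) + its repetition (mm. 53-54) form the presentation; fragmentation and cadence (mm. 55-58) form the continuation — the 8-bar whole is a sentence.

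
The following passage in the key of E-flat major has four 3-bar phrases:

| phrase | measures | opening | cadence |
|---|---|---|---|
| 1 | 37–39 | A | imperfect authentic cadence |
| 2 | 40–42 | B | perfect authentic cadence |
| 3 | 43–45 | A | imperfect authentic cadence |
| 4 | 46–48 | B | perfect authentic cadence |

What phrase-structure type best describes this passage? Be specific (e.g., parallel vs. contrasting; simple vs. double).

The cadence pattern IAC–PAC–IAC–PAC is weak–strong twice, and phrases 3–4 restate phrases 1–2: a period heard twice, not a double period (which would end weakly at phrase 2).

repeated period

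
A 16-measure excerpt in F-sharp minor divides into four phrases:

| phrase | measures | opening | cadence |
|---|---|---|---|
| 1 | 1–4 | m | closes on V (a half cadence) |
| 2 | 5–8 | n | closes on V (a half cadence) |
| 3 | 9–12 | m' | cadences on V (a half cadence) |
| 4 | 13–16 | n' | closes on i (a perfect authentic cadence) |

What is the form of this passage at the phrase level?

parallel double period

Four phrases in two halves: the first half (measures 1-8) ends with a half cadence, the second (measures 9-16) with a perfect authentic cadence — a large antecedent–consequent pair, i.e. a double period.
Phrase 3 begins with the same material as phrase 1, making it parallel.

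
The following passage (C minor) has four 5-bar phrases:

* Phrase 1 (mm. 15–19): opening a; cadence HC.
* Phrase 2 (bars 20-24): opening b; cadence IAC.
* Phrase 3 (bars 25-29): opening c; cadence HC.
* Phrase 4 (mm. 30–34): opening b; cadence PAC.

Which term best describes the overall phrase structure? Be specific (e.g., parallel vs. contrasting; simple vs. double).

Four phrases in two halves: the first half (mm. 15-24) ends with an imperfect authentic cadence, the second (measures 25–34) with a perfect authentic cadence — a large antecedent–consequent pair, i.e. a double period.
Phrase 3 begins with different material from phrase 1, making it contrasting.

contrasting double period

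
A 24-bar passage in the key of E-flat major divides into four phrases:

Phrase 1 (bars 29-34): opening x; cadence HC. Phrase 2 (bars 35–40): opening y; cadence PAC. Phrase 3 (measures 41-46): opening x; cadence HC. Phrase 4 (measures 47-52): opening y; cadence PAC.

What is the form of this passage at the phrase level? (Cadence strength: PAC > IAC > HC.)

repeated period

The cadence pattern HC–PAC–HC–PAC is weak–strong twice, and phrases 3–4 restate phrases 1–2: a period heard twice, not a double period (which would end weakly at phrase 2).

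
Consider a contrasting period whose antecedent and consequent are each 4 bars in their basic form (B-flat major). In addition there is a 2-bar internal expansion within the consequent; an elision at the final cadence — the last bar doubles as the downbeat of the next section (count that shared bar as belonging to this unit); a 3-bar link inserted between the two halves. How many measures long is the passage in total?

13 measures

Basic contrasting period: 4 + 4 = 8 bars.
8 (basic form) + 2 (internal expansion) + 3 (link) = 13.
The elision shares a bar with the next section but does not change this unit's count.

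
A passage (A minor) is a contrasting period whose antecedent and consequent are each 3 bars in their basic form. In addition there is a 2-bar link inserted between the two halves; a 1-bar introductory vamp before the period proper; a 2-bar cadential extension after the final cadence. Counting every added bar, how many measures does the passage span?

11 measures

Basic contrasting period: 3 + 3 = 6 bars.
6 (basic form) + 2 (link) + 1 (introduction) + 2 (cadential extension) = 11.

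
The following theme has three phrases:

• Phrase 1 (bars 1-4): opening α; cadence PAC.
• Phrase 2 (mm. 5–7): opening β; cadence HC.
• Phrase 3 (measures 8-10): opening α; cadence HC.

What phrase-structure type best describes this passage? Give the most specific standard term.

phrase group

The final phrase closes with a half cadence, which is not stronger than the preceding half cadence; the 3 phrases lack an overall antecedent–consequent design and so form a phrase group.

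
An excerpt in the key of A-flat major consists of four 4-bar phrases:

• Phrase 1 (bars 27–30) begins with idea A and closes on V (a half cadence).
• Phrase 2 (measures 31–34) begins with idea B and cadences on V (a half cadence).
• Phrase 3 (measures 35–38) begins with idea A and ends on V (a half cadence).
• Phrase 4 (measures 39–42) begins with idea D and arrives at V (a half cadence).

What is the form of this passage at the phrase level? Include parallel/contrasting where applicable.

phrase group

Phrase 4 ends with a half cadence, no stronger than phrase 2's half cadence, so the four phrases do not form a double period; nor do phrases 3–4 duplicate 1–2, so it is not a repeated period. With no phrase reaching a conclusive cadence, the passage is a phrase group.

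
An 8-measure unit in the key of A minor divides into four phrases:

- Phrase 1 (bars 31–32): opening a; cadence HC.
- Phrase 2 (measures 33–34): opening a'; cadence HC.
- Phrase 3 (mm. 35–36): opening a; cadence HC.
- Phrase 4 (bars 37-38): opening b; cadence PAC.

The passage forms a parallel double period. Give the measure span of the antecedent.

In a double period the first pair of phrases (ending half cadence) is the large antecedent and the second pair (ending perfect authentic cadence) is the large consequent; the antecedent is measures 31–34.

measures 31–34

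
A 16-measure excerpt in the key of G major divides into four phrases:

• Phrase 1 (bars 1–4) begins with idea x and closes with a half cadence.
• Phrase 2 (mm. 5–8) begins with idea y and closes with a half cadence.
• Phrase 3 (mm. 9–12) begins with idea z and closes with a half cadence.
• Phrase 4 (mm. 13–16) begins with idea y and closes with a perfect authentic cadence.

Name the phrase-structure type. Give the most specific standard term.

Four phrases in two halves: the first half (mm. 1–8) ends with a half cadence, the second (mm. 9-16) with a perfect authentic cadence — a large antecedent–consequent pair, i.e. a double period.
Phrase 3 begins with different material from phrase 1, making it contrasting.

contrasting double period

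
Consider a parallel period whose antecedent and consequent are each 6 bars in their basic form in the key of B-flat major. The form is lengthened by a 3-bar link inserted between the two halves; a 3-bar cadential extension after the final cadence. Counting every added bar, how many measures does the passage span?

Basic parallel period: 6 + 6 = 12 bars.
12 (basic form) + 3 (link) + 3 (cadential extension) = 18.

18 measures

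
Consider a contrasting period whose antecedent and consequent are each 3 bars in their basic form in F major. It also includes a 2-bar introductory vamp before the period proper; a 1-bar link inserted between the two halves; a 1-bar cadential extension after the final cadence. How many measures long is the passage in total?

10 measures

Basic contrasting period: 3 + 3 = 6 bars.
6 (basic form) + 2 (introduction) + 1 (link) + 1 (cadential extension) = 10.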